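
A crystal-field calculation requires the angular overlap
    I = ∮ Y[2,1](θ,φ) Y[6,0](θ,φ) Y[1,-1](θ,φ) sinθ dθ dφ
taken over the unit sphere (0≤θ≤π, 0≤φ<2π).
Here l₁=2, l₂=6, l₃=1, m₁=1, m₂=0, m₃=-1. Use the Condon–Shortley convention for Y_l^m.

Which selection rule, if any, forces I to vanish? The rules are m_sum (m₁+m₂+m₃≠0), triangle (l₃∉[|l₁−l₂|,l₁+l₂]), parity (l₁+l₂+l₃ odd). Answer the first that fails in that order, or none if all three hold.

triangle

azimuthal sum: 1 + 0 − 1 = 0  ✓
4 ≤ 1 ≤ 8 (triangle on l)  ✗
L = 2 + 6 + 1 = 9 (odd)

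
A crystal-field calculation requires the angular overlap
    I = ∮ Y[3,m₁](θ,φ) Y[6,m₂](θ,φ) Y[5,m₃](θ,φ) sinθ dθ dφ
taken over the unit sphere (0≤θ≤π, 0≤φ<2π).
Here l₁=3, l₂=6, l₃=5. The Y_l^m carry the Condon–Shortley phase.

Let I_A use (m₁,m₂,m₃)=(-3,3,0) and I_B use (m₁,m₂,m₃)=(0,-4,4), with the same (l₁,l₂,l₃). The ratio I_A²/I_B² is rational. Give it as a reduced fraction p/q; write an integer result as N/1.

28/15

Shared (l₁,l₂,l₃)=(3,6,5): N and (l;000)² cancel in I_A²/I_B².
A: Δ = 4!·2!·8!/15! = 1/675675; Racah Σ t=4..4: t=4:+1/34560 = 1/34560; ⇒ 3j(3 6 5; -3 3 0)² = 4/143, sgn -1
B: Δ = 4!·2!·8!/15! = 1/675675; Racah Σ t=1..2: t=1:−1/60480 t=2:+1/161280 = -1/96768; ⇒ 3j(3 6 5; 0 -4 4)² = 15/1001, sgn +1
I_A²/I_B² = (4/143)/(15/1001) = 28/15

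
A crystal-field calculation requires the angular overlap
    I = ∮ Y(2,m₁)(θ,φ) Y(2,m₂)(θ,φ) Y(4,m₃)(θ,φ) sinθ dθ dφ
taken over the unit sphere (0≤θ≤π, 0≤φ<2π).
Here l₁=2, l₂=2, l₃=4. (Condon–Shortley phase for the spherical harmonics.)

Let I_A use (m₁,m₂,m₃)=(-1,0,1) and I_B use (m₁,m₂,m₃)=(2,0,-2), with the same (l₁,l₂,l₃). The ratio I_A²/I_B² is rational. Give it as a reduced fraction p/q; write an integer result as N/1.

2/1

l's match ⇒ only the (l;m) 3-j factors differ between A and B.
A: triangle coeff Δ(2,2,4) = 1/630; Σ_t [0,0]: t=0:+1/24 = 1/24; (3j)²=1/21 [(2 2 4; -1 0 1)], sign=-1
B: triangle coeff Δ(2,2,4) = 1/630; Σ_t [0,0]: t=0:+1/96 = 1/96; (3j)²=1/42 [(2 2 4; 2 0 -2)], sign=+1
I_A²/I_B² = (1/21)/(1/42) = 2/1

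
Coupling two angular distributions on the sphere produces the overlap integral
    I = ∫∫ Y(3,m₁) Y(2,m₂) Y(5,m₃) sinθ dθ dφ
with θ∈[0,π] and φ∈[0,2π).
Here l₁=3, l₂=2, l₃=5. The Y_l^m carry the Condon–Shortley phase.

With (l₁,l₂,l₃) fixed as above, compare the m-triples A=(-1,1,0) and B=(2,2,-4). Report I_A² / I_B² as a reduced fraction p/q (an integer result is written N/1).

l's match ⇒ only the (l;m) 3-j factors differ between A and B.
A: triangle coeff Δ(3,2,5) = 1/2310; Σ_t [0,0]: t=0:+1/288 = 1/288; (3j)²=5/231 [(3 2 5; -1 1 0)], sign=-1
B: triangle coeff Δ(3,2,5) = 1/2310; Σ_t [0,0]: t=0:+1/2880 = 1/2880; (3j)²=3/55 [(3 2 5; 2 2 -4)], sign=-1
I_A²/I_B² = (5/231)/(3/55) = 25/63

25/63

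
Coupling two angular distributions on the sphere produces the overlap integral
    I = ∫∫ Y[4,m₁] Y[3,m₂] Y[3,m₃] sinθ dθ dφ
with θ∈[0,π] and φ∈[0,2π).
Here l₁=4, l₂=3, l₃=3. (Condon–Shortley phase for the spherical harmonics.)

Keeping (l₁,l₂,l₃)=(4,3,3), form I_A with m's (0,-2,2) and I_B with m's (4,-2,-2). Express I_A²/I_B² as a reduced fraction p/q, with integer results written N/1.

7/10

Same 4,3,3: normalisation and zero-m 3j drop out of the ratio.
A: Δ: 4! 4! 2! / 11! → 1/34650; sum: t=0:+1/576 t=1:−1/72 = -7/576; 3j²(4 3 3; 0 -2 2) = Δ·Π!·Σ² = 7/198  (sign +1)
B: Δ: 4! 4! 2! / 11! → 1/34650; sum: t=0:+1/576 = 1/576; 3j²(4 3 3; 4 -2 -2) = Δ·Π!·Σ² = 5/99  (sign -1)
I_A²/I_B² = (7/198)/(5/99) = 7/10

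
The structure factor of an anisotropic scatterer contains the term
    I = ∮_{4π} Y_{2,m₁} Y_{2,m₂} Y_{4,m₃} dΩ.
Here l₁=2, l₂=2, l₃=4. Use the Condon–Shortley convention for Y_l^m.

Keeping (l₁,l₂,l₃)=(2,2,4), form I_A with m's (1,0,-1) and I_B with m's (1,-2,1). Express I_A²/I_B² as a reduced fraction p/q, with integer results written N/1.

6/1

Shared (l₁,l₂,l₃)=(2,2,4): N and (l;000)² cancel in I_A²/I_B².
A: Δ = 0!·4!·4!/9! = 1/630; Racah Σ t=0..0: t=0:+1/24 = 1/24; ⇒ 3j(2 2 4; 1 0 -1)² = 1/21, sgn -1
B: Δ = 0!·4!·4!/9! = 1/630; Racah Σ t=0..0: t=0:+1/144 = 1/144; ⇒ 3j(2 2 4; 1 -2 1)² = 1/126, sgn -1
I_A²/I_B² = (1/21)/(1/126) = 6/1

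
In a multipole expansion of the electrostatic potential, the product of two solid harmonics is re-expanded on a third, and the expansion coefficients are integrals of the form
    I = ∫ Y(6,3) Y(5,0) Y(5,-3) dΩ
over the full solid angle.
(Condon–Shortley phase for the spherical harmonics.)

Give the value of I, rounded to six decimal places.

0.132857

Rules hold: Σm=0, L=16 even, 1≤5≤11.
N = 13·11·11 = 1573
Δ = 6!·6!·4!/17! = 1/28588560
Racah Σ t=1..5: t=1:−1/345600 t=2:+1/13824 t=3:−1/5184 t=4:+1/13824 t=5:−1/345600 = -7/129600
⇒ 3j(6 5 5; 0 0 0)² = 80/7293, sgn +1
Racah Σ t=1..3: t=1:−1/138240 t=2:+1/34560 t=3:−1/103680 = 1/82944
⇒ 3j(6 5 5; 3 0 -3)² = 125/9724, sgn +1
4πI² = N·(3j₀)²·(3jₘ)² = 2500/11271
I = +1·√(0.221808/4π) = 0.13285682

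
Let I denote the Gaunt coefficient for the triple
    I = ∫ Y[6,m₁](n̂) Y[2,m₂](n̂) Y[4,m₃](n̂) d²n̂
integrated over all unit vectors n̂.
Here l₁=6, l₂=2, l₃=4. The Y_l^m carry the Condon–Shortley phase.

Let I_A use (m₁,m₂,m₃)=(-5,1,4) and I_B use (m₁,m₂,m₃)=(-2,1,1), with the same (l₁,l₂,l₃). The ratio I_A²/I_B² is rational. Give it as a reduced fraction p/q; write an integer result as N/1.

Shared (l₁,l₂,l₃)=(6,2,4): N and (l;000)² cancel in I_A²/I_B².
A: Δ = 4!·8!·0!/13! = 1/6435; Racah Σ t=3..3: t=3:−1/241920 = -1/241920; ⇒ 3j(6 2 4; -5 1 4)² = 1/39, sgn -1
B: Δ = 4!·8!·0!/13! = 1/6435; Racah Σ t=3..3: t=3:−1/4320 = -1/4320; ⇒ 3j(6 2 4; -2 1 1)² = 224/6435, sgn +1
I_A²/I_B² = (1/39)/(224/6435) = 165/224

165/224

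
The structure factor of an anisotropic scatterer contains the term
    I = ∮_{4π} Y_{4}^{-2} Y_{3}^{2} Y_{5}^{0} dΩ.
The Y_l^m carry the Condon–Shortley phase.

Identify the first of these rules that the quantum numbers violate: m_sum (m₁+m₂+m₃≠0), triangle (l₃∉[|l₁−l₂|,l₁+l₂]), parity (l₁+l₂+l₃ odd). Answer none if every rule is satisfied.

none

azimuthal sum: -2 + 2 + 0 = 0  ✓
1 ≤ 5 ≤ 7 (triangle on l)  ✓
L = 4 + 3 + 5 = 12 (even)  ✓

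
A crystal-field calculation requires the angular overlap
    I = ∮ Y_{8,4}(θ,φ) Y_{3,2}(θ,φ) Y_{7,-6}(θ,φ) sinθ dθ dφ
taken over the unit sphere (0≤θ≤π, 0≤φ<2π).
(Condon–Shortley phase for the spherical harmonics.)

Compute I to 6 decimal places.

-0.105265

Rules hold: Σm=0, L=18 even, 5≤7≤11.
N = 17·7·15 = 1785
Δ = 4!·12!·2!/19! = 1/5290740
Racah Σ t=1..3: t=1:−1/7257600 t=2:+1/2073600 t=3:−1/7257600 = 1/4838400
⇒ 3j(8 3 7; 0 0 0)² = 252/20995, sgn -1
Racah Σ t=3..4: t=3:−1/479001600 t=4:+1/11496038400 = -23/11496038400
⇒ 3j(8 3 7; 4 2 -6)² = 529/81396, sgn +1
4πI² = N·(3j₀)²·(3jₘ)² = 11109/79781
I = -1·√(0.139244/4π) = -0.10526471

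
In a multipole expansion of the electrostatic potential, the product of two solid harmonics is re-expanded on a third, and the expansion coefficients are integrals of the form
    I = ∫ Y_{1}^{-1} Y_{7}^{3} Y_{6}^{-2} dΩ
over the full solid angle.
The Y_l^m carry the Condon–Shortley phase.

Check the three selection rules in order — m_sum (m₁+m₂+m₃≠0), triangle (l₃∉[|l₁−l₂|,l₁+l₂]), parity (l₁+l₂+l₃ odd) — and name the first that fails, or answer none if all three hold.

none

Σmᵢ = 0  ✓
l₃∈[|l₁−l₂|,l₁+l₂]=[6,8], have l₃=6  ✓
Σlᵢ = 14 ⇒ even  ✓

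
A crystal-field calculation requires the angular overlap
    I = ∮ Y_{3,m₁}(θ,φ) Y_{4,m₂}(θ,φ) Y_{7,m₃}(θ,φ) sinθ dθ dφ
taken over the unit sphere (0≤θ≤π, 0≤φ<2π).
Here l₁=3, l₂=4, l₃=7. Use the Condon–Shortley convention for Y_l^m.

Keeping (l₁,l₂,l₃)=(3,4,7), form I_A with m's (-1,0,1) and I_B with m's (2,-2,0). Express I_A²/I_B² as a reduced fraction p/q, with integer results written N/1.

50/7

l's match ⇒ only the (l;m) 3-j factors differ between A and B.
A: triangle coeff Δ(3,4,7) = 1/45045; Σ_t [0,0]: t=0:+1/27648 = 1/27648; (3j)²=10/429 [(3 4 7; -1 0 1)], sign=+1
B: triangle coeff Δ(3,4,7) = 1/45045; Σ_t [0,0]: t=0:+1/172800 = 1/172800; (3j)²=7/2145 [(3 4 7; 2 -2 0)], sign=-1
I_A²/I_B² = (10/429)/(7/2145) = 50/7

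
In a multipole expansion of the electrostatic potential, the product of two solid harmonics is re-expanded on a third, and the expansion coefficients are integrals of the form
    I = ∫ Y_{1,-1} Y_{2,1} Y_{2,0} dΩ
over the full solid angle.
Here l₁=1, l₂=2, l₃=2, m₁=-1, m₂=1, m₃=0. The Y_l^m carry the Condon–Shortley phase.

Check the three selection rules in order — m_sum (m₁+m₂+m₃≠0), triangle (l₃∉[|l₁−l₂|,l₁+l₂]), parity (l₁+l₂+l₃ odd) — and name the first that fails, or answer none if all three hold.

parity

Σmᵢ = 0  ✓
l₃∈[|l₁−l₂|,l₁+l₂]=[1,3], have l₃=2  ✓
Σlᵢ = 5 ⇒ odd  ✗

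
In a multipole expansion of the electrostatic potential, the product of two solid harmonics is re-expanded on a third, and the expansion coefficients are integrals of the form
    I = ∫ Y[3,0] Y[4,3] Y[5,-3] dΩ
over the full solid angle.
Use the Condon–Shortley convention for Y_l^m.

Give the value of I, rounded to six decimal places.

0.103862

m-sum 0 ✓  L=12 even ✓  1≤5≤7 ✓
Π(2lᵢ+1) = 7×9×11 = 693
triangle coeff Δ(3,4,5) = 1/180180
Σ_t [0,2]: t=0:+1/576 t=1:−1/144 t=2:+1/576 = -1/288
(3j)²=20/1001 [(3 4 5; 0 0 0)], sign=+1
Σ_t [1,2]: t=1:−1/2880 t=2:+1/1440 = 1/2880
(3j)²=7/715 [(3 4 5; 0 3 -3)], sign=+1
⇒ 4πI² = 252/1859
I = (+1)√(252/1859/(4π)) = 0.10386175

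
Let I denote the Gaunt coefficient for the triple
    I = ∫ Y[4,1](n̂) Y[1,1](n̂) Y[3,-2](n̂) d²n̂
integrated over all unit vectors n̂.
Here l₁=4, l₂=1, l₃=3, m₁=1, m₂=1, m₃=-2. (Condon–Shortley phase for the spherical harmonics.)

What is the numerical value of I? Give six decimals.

-0.106622

Rules hold: Σm=0, L=8 even, 3≤3≤5.
N = 9·3·7 = 189
Δ = 2!·6!·0!/9! = 1/252
Racah Σ t=1..1: t=1:−1/36 = -1/36
⇒ 3j(4 1 3; 0 0 0)² = 4/63, sgn +1
Racah Σ t=2..2: t=2:+1/240 = 1/240
⇒ 3j(4 1 3; 1 1 -2)² = 1/84, sgn -1
4πI² = N·(3j₀)²·(3jₘ)² = 1/7
I = -1·√(0.142857/4π) = -0.10662181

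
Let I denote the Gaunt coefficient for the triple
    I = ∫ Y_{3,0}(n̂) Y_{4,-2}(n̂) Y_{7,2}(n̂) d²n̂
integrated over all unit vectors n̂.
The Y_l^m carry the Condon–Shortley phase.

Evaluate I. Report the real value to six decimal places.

0.195286

Checks pass: Σm=0; 14 even; l₃=7∈[1,7].
(2·3+1)(2·4+1)(2·7+1) = 945
Δ: 0! 6! 8! / 15! → 1/45045
sum: t=0:+1/20736 = 1/20736
3j²(3 4 7; 0 0 0) = Δ·Π!·Σ² = 35/1287  (sign -1)
sum: t=0:+1/51840 = 1/51840
3j²(3 4 7; 0 -2 2) = Δ·Π!·Σ² = 8/429  (sign -1)
combine: 4πI² = 945·35/1287·8/429 = 9800/20449
take √, sign +1: I = 0.19528643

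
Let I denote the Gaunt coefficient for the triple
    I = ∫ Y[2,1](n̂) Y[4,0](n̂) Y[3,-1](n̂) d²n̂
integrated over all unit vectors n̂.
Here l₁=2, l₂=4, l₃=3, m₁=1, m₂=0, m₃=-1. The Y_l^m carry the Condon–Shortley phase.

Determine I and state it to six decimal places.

0.000000

Σlᵢ=9 odd — θ-integrand is odd under cosθ→−cosθ; I=0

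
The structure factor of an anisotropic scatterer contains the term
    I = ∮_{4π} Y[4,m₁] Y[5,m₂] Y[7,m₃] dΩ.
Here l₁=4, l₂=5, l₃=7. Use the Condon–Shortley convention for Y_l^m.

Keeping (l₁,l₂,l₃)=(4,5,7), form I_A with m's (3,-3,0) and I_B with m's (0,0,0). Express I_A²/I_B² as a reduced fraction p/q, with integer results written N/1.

Shared (l₁,l₂,l₃)=(4,5,7): N and (l;000)² cancel in I_A²/I_B².
A: Δ = 2!·6!·8!/17! = 1/6126120; Racah Σ t=0..1: t=0:+1/345600 t=1:−1/3628800 = 19/7257600; ⇒ 3j(4 5 7; 3 -3 0)² = 2527/218790, sgn -1
B: Δ = 2!·6!·8!/17! = 1/6126120; Racah Σ t=0..2: t=0:+1/69120 t=1:−1/20736 t=2:+1/69120 = -1/51840; ⇒ 3j(4 5 7; 0 0 0)² = 280/21879, sgn +1
I_A²/I_B² = (2527/218790)/(280/21879) = 361/400

361/400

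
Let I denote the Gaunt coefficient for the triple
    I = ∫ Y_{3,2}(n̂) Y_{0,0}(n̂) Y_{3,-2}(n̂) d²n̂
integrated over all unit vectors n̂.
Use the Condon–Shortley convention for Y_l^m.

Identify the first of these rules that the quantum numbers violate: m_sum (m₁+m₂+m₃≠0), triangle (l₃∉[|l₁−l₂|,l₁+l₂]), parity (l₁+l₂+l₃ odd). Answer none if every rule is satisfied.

Σmᵢ = 0  ✓
l₃∈[|l₁−l₂|,l₁+l₂]=[3,3], have l₃=3  ✓
Σlᵢ = 6 ⇒ even  ✓

none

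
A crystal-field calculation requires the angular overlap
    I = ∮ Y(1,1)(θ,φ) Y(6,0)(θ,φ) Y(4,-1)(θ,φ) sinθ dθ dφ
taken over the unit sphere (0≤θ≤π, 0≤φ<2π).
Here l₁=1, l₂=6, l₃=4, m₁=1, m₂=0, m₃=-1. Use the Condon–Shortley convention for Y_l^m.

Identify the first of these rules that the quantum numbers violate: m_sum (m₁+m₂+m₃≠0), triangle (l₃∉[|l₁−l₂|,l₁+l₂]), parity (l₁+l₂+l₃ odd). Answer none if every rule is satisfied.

azimuthal sum: 1 + 0 − 1 = 0  ✓
5 ≤ 4 ≤ 7 (triangle on l)  ✗
L = 1 + 6 + 4 = 11 (odd)

triangle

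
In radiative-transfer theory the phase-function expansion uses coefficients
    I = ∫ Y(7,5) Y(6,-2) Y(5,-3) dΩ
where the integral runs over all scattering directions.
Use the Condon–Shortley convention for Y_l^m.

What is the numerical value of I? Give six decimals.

Checks pass: Σm=0; 18 even; l₃=5∈[1,13].
(2·7+1)(2·6+1)(2·5+1) = 2145
Δ: 8! 6! 4! / 19! → 1/174594420
sum: t=2:+1/4147200 t=3:−1/207360 t=4:+1/82944 t=5:−1/207360 t=6:+1/4147200 = 1/345600
3j²(7 6 5; 0 0 0) = Δ·Π!·Σ² = 420/46189  (sign -1)
sum: t=0:+1/46448640 t=1:−1/3628800 t=2:+1/4147200 = -1/77414400
3j²(7 6 5; 5 -2 -3) = Δ·Π!·Σ² = 3/41990  (sign -1)
combine: 4πI² = 2145·420/46189·3/41990 = 1890/1356277
take √, sign +1: I = 0.01053057

0.010531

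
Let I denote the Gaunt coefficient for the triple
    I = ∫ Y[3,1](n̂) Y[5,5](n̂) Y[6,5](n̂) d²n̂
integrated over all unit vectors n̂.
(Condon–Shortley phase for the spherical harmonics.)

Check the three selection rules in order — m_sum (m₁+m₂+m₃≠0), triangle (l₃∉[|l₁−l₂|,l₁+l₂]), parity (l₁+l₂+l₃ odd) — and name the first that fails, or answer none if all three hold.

Σmᵢ = 11  ✗
l₃∈[|l₁−l₂|,l₁+l₂]=[2,8], have l₃=6
Σlᵢ = 14 ⇒ even

m_sum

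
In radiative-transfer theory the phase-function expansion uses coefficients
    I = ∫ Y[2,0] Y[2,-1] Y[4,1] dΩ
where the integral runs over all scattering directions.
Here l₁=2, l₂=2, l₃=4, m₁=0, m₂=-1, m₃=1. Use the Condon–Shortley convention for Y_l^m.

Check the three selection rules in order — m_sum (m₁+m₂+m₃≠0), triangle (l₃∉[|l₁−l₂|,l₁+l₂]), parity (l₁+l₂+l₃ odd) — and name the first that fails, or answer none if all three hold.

m₁+m₂+m₃ = 0 − 1 + 1 = 0  ✓
triangle: |2−2|=0 ≤ l₃=4 ≤ 2+2=4  ✓
parity: l₁+l₂+l₃ = 8 is even  ✓

none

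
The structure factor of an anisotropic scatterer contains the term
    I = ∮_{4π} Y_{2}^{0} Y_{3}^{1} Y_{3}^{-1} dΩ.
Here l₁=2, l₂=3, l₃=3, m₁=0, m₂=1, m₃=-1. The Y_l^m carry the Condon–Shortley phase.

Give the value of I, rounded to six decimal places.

-0.126157

m-sum 0 ✓  L=8 even ✓  1≤3≤5 ✓
Π(2lᵢ+1) = 5×7×7 = 245
triangle coeff Δ(2,3,3) = 1/3780
Σ_t [0,2]: t=0:+1/24 t=1:−1/4 t=2:+1/24 = -1/6
(3j)²=4/105 [(2 3 3; 0 0 0)], sign=+1
Σ_t [0,2]: t=0:+1/96 t=1:−1/6 t=2:+1/16 = -3/32
(3j)²=3/140 [(2 3 3; 0 1 -1)], sign=-1
⇒ 4πI² = 1/5
I = (-1)√(1/5/(4π)) = -0.12615663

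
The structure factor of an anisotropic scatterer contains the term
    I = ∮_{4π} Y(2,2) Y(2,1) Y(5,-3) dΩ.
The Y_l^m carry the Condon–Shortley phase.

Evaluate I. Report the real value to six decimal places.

|2−2|≤5≤2+2 violated ⇒ I = 0

0.000000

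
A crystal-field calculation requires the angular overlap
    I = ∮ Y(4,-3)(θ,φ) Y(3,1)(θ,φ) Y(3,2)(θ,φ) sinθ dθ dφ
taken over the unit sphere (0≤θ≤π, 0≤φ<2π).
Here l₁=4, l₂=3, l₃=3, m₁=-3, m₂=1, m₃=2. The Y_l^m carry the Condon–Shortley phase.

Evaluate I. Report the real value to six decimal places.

Rules hold: Σm=0, L=10 even, 1≤3≤7.
N = 9·7·7 = 441
Δ = 4!·4!·2!/11! = 1/34650
Racah Σ t=1..3: t=1:−1/72 t=2:+1/16 t=3:−1/72 = 5/144
⇒ 3j(4 3 3; 0 0 0)² = 2/77, sgn -1
Racah Σ t=3..4: t=3:−1/144 t=4:+1/288 = -1/288
⇒ 3j(4 3 3; -3 1 2)² = 1/99, sgn +1
4πI² = N·(3j₀)²·(3jₘ)² = 14/121
I = -1·√(0.115702/4π) = -0.09595473

-0.095955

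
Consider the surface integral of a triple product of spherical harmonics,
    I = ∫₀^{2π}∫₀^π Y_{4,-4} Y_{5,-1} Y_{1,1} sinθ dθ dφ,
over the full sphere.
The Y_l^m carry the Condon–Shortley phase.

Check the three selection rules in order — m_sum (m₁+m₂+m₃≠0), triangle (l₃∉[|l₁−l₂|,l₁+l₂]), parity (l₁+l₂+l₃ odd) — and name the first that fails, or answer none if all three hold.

m_sum

azimuthal sum: -4 − 1 + 1 = -4  ✗
1 ≤ 1 ≤ 9 (triangle on l)
L = 4 + 5 + 1 = 10 (even)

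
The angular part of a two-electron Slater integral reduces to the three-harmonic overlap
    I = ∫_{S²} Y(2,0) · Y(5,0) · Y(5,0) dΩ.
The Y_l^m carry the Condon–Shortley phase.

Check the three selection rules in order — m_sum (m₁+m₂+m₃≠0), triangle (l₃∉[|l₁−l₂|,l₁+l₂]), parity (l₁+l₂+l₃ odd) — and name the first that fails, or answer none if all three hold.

none

azimuthal sum: 0 + 0 + 0 = 0  ✓
3 ≤ 5 ≤ 7 (triangle on l)  ✓
L = 2 + 5 + 5 = 12 (even)  ✓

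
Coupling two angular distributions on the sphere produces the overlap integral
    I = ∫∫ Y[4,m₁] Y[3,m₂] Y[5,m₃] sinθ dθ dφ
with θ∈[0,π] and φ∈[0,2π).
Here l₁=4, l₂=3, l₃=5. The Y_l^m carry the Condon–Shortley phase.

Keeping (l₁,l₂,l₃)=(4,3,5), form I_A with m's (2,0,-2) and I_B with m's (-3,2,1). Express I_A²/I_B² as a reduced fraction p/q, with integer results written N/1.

12/605

l's match ⇒ only the (l;m) 3-j factors differ between A and B.
A: triangle coeff Δ(4,3,5) = 1/180180; Σ_t [0,2]: t=0:+1/576 t=1:−1/480 t=2:+1/8640 = -1/4320; (3j)²=1/2145 [(4 3 5; 2 0 -2)], sign=+1
B: triangle coeff Δ(4,3,5) = 1/180180; Σ_t [1,2]: t=1:−1/17280 t=2:+1/1440 = 11/17280; (3j)²=11/468 [(4 3 5; -3 2 1)], sign=+1
I_A²/I_B² = (1/2145)/(11/468) = 12/605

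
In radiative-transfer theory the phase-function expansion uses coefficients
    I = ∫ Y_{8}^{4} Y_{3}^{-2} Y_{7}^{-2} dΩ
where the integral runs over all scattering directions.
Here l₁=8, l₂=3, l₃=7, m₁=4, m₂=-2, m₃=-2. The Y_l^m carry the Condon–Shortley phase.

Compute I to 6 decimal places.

0.021050

Checks pass: Σm=0; 18 even; l₃=7∈[5,11].
(2·8+1)(2·3+1)(2·7+1) = 1785
Δ: 4! 12! 2! / 19! → 1/5290740
sum: t=1:−1/7257600 t=2:+1/2073600 t=3:−1/7257600 = 1/4838400
3j²(8 3 7; 0 0 0) = Δ·Π!·Σ² = 252/20995  (sign -1)
sum: t=0:+1/23224320 t=1:−1/26127360 = 1/209018880
3j²(8 3 7; 4 -2 -2) = Δ·Π!·Σ² = 275/1058148  (sign -1)
combine: 4πI² = 1785·252/20995·275/1058148 = 5775/1037153
take √, sign +1: I = 0.02104988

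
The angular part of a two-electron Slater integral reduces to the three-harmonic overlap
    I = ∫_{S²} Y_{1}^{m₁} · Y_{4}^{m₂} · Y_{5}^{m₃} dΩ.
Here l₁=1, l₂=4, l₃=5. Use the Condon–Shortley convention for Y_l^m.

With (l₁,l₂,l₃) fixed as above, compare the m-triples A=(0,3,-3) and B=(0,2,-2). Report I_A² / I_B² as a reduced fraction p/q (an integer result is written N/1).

Shared (l₁,l₂,l₃)=(1,4,5): N and (l;000)² cancel in I_A²/I_B².
A: Δ = 0!·2!·8!/11! = 1/495; Racah Σ t=0..0: t=0:+1/5040 = 1/5040; ⇒ 3j(1 4 5; 0 3 -3)² = 16/495, sgn +1
B: Δ = 0!·2!·8!/11! = 1/495; Racah Σ t=0..0: t=0:+1/1440 = 1/1440; ⇒ 3j(1 4 5; 0 2 -2)² = 7/165, sgn -1
I_A²/I_B² = (16/495)/(7/165) = 16/21

16/21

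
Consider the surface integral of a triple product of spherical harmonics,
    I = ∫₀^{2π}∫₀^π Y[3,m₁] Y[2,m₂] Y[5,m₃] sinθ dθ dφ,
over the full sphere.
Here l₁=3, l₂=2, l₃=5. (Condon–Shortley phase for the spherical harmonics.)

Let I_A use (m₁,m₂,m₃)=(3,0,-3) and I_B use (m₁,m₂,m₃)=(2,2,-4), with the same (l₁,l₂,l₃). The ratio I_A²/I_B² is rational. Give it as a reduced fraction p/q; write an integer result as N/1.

2/9

Same 3,2,5: normalisation and zero-m 3j drop out of the ratio.
A: Δ: 0! 6! 4! / 11! → 1/2310; sum: t=0:+1/2880 = 1/2880; 3j²(3 2 5; 3 0 -3) = Δ·Π!·Σ² = 2/165  (sign +1)
B: Δ: 0! 6! 4! / 11! → 1/2310; sum: t=0:+1/2880 = 1/2880; 3j²(3 2 5; 2 2 -4) = Δ·Π!·Σ² = 3/55  (sign -1)
I_A²/I_B² = (2/165)/(3/55) = 2/9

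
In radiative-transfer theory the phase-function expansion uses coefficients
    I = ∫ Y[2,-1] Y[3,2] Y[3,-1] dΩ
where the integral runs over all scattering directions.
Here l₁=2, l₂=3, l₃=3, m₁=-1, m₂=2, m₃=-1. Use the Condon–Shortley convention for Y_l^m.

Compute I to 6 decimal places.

Rules hold: Σm=0, L=8 even, 1≤3≤5.
N = 5·7·7 = 245
Δ = 2!·2!·4!/9! = 1/3780
Racah Σ t=0..2: t=0:+1/24 t=1:−1/4 t=2:+1/24 = -1/6
⇒ 3j(2 3 3; 0 0 0)² = 4/105, sgn +1
Racah Σ t=1..2: t=1:−1/48 t=2:+1/12 = 1/16
⇒ 3j(2 3 3; -1 2 -1)² = 1/28, sgn +1
4πI² = N·(3j₀)²·(3jₘ)² = 1/3
I = +1·√(0.333333/4π) = 0.16286750

0.162868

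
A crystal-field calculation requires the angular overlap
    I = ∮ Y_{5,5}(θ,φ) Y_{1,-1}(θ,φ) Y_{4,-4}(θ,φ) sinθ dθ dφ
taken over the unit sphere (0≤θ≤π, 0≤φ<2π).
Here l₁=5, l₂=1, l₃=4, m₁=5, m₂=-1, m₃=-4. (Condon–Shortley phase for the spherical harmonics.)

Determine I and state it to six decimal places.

-0.329416

m-sum 0 ✓  L=10 even ✓  4≤4≤6 ✓
Π(2lᵢ+1) = 11×3×9 = 297
triangle coeff Δ(5,1,4) = 1/495
Σ_t [1,1]: t=1:−1/576 = -1/576
(3j)²=5/99 [(5 1 4; 0 0 0)], sign=-1
Σ_t [0,0]: t=0:+1/80640 = 1/80640
(3j)²=1/11 [(5 1 4; 5 -1 -4)], sign=+1
⇒ 4πI² = 15/11
I = (-1)√(15/11/(4π)) = -0.32941575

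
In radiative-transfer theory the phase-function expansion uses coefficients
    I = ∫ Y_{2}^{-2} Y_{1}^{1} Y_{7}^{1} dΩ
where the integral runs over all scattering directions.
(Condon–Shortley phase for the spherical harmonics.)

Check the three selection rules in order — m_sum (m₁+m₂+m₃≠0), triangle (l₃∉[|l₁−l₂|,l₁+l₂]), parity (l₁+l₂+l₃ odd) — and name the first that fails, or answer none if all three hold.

triangle

azimuthal sum: -2 + 1 + 1 = 0  ✓
1 ≤ 7 ≤ 3 (triangle on l)  ✗
L = 2 + 1 + 7 = 10 (even)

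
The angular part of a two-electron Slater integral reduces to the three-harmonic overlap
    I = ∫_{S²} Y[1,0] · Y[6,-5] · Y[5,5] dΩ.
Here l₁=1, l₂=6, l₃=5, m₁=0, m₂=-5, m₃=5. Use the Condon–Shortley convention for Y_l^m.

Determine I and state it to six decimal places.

Rules hold: Σm=0, L=12 even, 5≤5≤7.
N = 3·13·11 = 429
Δ = 2!·0!·10!/13! = 1/858
Racah Σ t=1..1: t=1:−1/14400 = -1/14400
⇒ 3j(1 6 5; 0 0 0)² = 6/143, sgn +1
Racah Σ t=1..1: t=1:−1/3628800 = -1/3628800
⇒ 3j(1 6 5; 0 -5 5)² = 1/78, sgn -1
4πI² = N·(3j₀)²·(3jₘ)² = 3/13
I = -1·√(0.230769/4π) = -0.13551395

-0.135514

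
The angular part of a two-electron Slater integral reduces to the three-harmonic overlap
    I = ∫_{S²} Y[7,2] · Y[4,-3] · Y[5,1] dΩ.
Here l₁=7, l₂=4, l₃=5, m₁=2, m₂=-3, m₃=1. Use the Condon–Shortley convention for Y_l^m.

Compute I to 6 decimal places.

-0.162315

Checks pass: Σm=0; 16 even; l₃=5∈[3,11].
(2·7+1)(2·4+1)(2·5+1) = 1485
Δ: 6! 8! 2! / 17! → 1/6126120
sum: t=2:+1/69120 t=3:−1/20736 t=4:+1/69120 = -1/51840
3j²(7 4 5; 0 0 0) = Δ·Π!·Σ² = 280/21879  (sign +1)
sum: t=0:+1/518400 t=1:−1/138240 = -11/2073600
3j²(7 4 5; 2 -3 1) = Δ·Π!·Σ² = 77/4420  (sign -1)
combine: 4πI² = 1485·280/21879·77/4420 = 16170/48841
take √, sign -1: I = -0.16231468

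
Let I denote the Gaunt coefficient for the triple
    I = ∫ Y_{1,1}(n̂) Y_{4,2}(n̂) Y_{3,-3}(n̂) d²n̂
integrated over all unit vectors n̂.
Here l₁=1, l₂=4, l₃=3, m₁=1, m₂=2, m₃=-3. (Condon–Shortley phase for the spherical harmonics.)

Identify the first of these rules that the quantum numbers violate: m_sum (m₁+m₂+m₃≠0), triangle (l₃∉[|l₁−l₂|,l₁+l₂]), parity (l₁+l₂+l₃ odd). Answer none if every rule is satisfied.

none

azimuthal sum: 1 + 2 − 3 = 0  ✓
3 ≤ 3 ≤ 5 (triangle on l)  ✓
L = 1 + 4 + 3 = 8 (even)  ✓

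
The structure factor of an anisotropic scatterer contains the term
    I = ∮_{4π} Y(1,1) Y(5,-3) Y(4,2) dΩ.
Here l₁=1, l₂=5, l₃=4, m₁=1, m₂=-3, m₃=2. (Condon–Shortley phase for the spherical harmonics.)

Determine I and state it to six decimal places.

-0.259847

Rules hold: Σm=0, L=10 even, 4≤4≤6.
N = 3·11·9 = 297
Δ = 2!·0!·8!/11! = 1/495
Racah Σ t=1..1: t=1:−1/576 = -1/576
⇒ 3j(1 5 4; 0 0 0)² = 5/99, sgn -1
Racah Σ t=0..0: t=0:+1/2880 = 1/2880
⇒ 3j(1 5 4; 1 -3 2)² = 28/495, sgn +1
4πI² = N·(3j₀)²·(3jₘ)² = 28/33
I = -1·√(0.848485/4π) = -0.25984664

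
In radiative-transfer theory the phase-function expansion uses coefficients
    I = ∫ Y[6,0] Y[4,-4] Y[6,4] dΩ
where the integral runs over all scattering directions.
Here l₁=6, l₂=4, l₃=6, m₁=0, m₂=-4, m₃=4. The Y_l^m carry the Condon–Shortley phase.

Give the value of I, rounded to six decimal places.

m-sum 0 ✓  L=16 even ✓  2≤6≤10 ✓
Π(2lᵢ+1) = 13×9×13 = 1521
triangle coeff Δ(6,4,6) = 1/15315300
Σ_t [0,4]: t=0:+1/829440 t=1:−1/25920 t=2:+1/9216 t=3:−1/25920 t=4:+1/829440 = 7/207360
(3j)²=28/2431 [(6 4 6; 0 0 0)], sign=+1
Σ_t [0,0]: t=0:+1/829440 = 1/829440
(3j)²=35/2431 [(6 4 6; 0 -4 4)], sign=+1
⇒ 4πI² = 8820/34969
I = (+1)√(8820/34969/(4π)) = 0.14167322

0.141673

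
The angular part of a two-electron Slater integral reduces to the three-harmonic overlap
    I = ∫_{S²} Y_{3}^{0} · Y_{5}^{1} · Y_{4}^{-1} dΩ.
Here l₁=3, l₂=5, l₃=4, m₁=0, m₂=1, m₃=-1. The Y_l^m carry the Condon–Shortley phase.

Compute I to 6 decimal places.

Rules hold: Σm=0, L=12 even, 2≤4≤8.
N = 7·11·9 = 693
Δ = 4!·2!·6!/13! = 1/180180
Racah Σ t=1..3: t=1:−1/576 t=2:+1/144 t=3:−1/576 = 1/288
⇒ 3j(3 5 4; 0 0 0)² = 20/1001, sgn +1
Racah Σ t=1..3: t=1:−1/1440 t=2:+1/192 t=3:−1/432 = 19/8640
⇒ 3j(3 5 4; 0 1 -1)² = 361/30030, sgn -1
4πI² = N·(3j₀)²·(3jₘ)² = 2166/13013
I = -1·√(0.166449/4π) = -0.11508947

-0.115089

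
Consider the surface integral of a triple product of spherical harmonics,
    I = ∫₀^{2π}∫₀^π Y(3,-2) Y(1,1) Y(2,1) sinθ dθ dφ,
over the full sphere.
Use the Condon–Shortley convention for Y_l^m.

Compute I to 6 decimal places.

Rules hold: Σm=0, L=6 even, 2≤2≤4.
N = 7·3·5 = 105
Δ = 2!·4!·0!/7! = 1/105
Racah Σ t=1..1: t=1:−1/4 = -1/4
⇒ 3j(3 1 2; 0 0 0)² = 3/35, sgn -1
Racah Σ t=2..2: t=2:+1/12 = 1/12
⇒ 3j(3 1 2; -2 1 1)² = 2/21, sgn -1
4πI² = N·(3j₀)²·(3jₘ)² = 6/7
I = +1·√(0.857143/4π) = 0.26116903

0.261169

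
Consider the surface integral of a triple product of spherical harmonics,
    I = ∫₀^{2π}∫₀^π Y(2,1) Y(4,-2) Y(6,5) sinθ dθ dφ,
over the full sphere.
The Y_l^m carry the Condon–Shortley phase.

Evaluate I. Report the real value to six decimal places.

0.000000

1 − 2 + 5 = 4 ≠ 0: azimuthal integral kills it; I = 0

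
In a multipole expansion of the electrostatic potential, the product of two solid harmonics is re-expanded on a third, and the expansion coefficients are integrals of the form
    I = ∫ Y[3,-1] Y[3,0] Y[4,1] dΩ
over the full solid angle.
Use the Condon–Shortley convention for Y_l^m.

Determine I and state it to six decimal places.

-0.099323

Rules hold: Σm=0, L=10 even, 0≤4≤6.
N = 7·7·9 = 441
Δ = 2!·4!·4!/11! = 1/34650
Racah Σ t=0..2: t=0:+1/72 t=1:−1/16 t=2:+1/72 = -5/144
⇒ 3j(3 3 4; 0 0 0)² = 2/77, sgn -1
Racah Σ t=0..2: t=0:+1/288 t=1:−1/24 t=2:+1/48 = -5/288
⇒ 3j(3 3 4; -1 0 1)² = 5/462, sgn +1
4πI² = N·(3j₀)²·(3jₘ)² = 15/121
I = -1·√(0.123967/4π) = -0.09932258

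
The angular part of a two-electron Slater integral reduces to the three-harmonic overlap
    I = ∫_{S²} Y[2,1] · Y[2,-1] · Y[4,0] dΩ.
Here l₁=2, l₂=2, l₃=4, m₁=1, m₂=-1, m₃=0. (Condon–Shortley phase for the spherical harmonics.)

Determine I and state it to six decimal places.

0.161197

m-sum 0 ✓  L=8 even ✓  0≤4≤4 ✓
Π(2lᵢ+1) = 5×5×9 = 225
triangle coeff Δ(2,2,4) = 1/630
Σ_t [0,0]: t=0:+1/16 = 1/16
(3j)²=2/35 [(2 2 4; 0 0 0)], sign=+1
Σ_t [0,0]: t=0:+1/36 = 1/36
(3j)²=8/315 [(2 2 4; 1 -1 0)], sign=+1
⇒ 4πI² = 16/49
I = (+1)√(16/49/(4π)) = 0.16119702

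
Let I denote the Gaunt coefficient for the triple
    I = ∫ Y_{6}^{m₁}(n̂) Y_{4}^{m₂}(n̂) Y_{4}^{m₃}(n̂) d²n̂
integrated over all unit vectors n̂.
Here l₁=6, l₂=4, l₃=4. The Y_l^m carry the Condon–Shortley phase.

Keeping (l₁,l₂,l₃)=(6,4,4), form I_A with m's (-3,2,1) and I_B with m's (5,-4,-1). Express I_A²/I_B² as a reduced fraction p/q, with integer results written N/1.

35/132

Shared (l₁,l₂,l₃)=(6,4,4): N and (l;000)² cancel in I_A²/I_B².
A: Δ = 6!·6!·2!/15! = 1/1261260; Racah Σ t=4..6: t=4:+1/11520 t=5:−1/5760 t=6:+1/51840 = -7/103680; ⇒ 3j(6 4 4; -3 2 1)² = 7/858, sgn +1
B: Δ = 6!·6!·2!/15! = 1/1261260; Racah Σ t=0..0: t=0:+1/172800 = 1/172800; ⇒ 3j(6 4 4; 5 -4 -1)² = 2/65, sgn -1
I_A²/I_B² = (7/858)/(2/65) = 35/132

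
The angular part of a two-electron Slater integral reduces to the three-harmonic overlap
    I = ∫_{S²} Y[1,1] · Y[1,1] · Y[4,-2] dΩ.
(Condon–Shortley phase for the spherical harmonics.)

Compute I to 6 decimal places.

|1−1|≤4≤1+1 violated ⇒ I = 0

0.000000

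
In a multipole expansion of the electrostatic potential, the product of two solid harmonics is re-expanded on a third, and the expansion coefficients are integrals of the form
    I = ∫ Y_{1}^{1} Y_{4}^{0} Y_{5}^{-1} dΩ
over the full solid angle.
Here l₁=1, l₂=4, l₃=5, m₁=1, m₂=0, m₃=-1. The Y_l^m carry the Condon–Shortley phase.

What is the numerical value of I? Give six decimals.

-0.190188

m-sum 0 ✓  L=10 even ✓  3≤5≤5 ✓
Π(2lᵢ+1) = 3×9×11 = 297
triangle coeff Δ(1,4,5) = 1/495
Σ_t [0,0]: t=0:+1/576 = 1/576
(3j)²=5/99 [(1 4 5; 0 0 0)], sign=-1
Σ_t [0,0]: t=0:+1/1152 = 1/1152
(3j)²=1/33 [(1 4 5; 1 0 -1)], sign=+1
⇒ 4πI² = 5/11
I = (-1)√(5/11/(4π)) = -0.19018827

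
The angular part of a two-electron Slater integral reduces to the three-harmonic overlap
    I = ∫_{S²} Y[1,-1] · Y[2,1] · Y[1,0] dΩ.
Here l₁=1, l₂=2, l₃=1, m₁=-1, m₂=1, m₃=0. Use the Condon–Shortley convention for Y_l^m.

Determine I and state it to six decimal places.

m-sum 0 ✓  L=4 even ✓  1≤1≤3 ✓
Π(2lᵢ+1) = 3×5×3 = 45
triangle coeff Δ(1,2,1) = 1/30
Σ_t [1,1]: t=1:−1/1 = -1/1
(3j)²=2/15 [(1 2 1; 0 0 0)], sign=+1
Σ_t [2,2]: t=2:+1/2 = 1/2
(3j)²=1/10 [(1 2 1; -1 1 0)], sign=-1
⇒ 4πI² = 3/5
I = (-1)√(3/5/(4π)) = -0.21850969

-0.218510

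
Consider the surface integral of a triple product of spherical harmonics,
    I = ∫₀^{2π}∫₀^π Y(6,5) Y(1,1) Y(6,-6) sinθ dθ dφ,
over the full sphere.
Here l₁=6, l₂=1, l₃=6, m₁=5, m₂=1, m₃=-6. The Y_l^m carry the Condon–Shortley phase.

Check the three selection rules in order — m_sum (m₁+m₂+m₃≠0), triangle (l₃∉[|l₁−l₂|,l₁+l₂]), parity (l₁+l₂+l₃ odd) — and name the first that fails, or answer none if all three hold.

parity

azimuthal sum: 5 + 1 − 6 = 0  ✓
5 ≤ 6 ≤ 7 (triangle on l)  ✓
L = 6 + 1 + 6 = 13 (odd)  ✗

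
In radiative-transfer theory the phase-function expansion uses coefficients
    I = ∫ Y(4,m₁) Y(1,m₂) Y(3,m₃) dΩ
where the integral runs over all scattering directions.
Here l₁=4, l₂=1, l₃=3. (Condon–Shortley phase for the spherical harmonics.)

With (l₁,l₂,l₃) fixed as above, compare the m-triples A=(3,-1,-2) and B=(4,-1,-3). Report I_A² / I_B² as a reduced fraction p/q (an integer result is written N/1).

3/4

Shared (l₁,l₂,l₃)=(4,1,3): N and (l;000)² cancel in I_A²/I_B².
A: Δ = 2!·6!·0!/9! = 1/252; Racah Σ t=0..0: t=0:+1/240 = 1/240; ⇒ 3j(4 1 3; 3 -1 -2)² = 1/12, sgn -1
B: Δ = 2!·6!·0!/9! = 1/252; Racah Σ t=0..0: t=0:+1/1440 = 1/1440; ⇒ 3j(4 1 3; 4 -1 -3)² = 1/9, sgn +1
I_A²/I_B² = (1/12)/(1/9) = 3/4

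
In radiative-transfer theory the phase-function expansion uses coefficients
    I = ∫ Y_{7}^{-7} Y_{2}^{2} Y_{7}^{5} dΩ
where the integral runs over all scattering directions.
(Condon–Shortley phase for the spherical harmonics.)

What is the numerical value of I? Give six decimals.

m-sum 0 ✓  L=16 even ✓  5≤7≤9 ✓
Π(2lᵢ+1) = 15×5×15 = 1125
triangle coeff Δ(7,2,7) = 1/185640
Σ_t [0,2]: t=0:+1/2419200 t=1:−1/518400 t=2:+1/2419200 = -1/907200
(3j)²=56/3315 [(7 2 7; 0 0 0)], sign=+1
Σ_t [2,2]: t=2:+1/1916006400 = 1/1916006400
(3j)²=1/340 [(7 2 7; -7 2 5)], sign=+1
⇒ 4πI² = 210/3757
I = (+1)√(210/3757/(4π)) = 0.06669359

0.066694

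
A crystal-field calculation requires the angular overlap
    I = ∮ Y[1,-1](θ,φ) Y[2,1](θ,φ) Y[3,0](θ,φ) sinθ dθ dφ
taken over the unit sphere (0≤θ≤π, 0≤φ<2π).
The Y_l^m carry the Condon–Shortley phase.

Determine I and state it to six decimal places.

0.143048

m-sum 0 ✓  L=6 even ✓  1≤3≤3 ✓
Π(2lᵢ+1) = 3×5×7 = 105
triangle coeff Δ(1,2,3) = 1/105
Σ_t [0,0]: t=0:+1/4 = 1/4
(3j)²=3/35 [(1 2 3; 0 0 0)], sign=-1
Σ_t [0,0]: t=0:+1/12 = 1/12
(3j)²=1/35 [(1 2 3; -1 1 0)], sign=-1
⇒ 4πI² = 9/35
I = (+1)√(9/35/(4π)) = 0.14304817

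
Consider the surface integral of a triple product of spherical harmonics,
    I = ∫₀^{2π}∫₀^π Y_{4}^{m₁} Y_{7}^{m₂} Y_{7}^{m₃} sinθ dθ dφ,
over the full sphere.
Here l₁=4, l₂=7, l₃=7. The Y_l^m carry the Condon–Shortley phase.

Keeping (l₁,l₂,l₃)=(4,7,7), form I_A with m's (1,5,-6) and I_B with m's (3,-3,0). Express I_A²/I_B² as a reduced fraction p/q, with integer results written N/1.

Same 4,7,7: normalisation and zero-m 3j drop out of the ratio.
A: Δ: 4! 4! 10! / 19! → 1/58198140; sum: t=2:+1/87091200 t=3:−1/52254720 = -1/130636800; 3j²(4 7 7; 1 5 -6) = Δ·Π!·Σ² = 88/20349  (sign +1)
B: Δ: 4! 4! 10! / 19! → 1/58198140; sum: t=0:+1/2488320 t=1:−1/4354560 = 1/5806080; 3j²(4 7 7; 3 -3 0) = Δ·Π!·Σ² = 525/92378  (sign -1)
I_A²/I_B² = (88/20349)/(525/92378) = 25168/33075

25168/33075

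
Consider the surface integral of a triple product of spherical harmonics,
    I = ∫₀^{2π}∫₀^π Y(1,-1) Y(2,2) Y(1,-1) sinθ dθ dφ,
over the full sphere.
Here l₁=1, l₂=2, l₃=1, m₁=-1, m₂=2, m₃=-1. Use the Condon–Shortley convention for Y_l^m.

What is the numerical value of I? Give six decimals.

Checks pass: Σm=0; 4 even; l₃=1∈[1,3].
(2·1+1)(2·2+1)(2·1+1) = 45
Δ: 2! 0! 2! / 5! → 1/30
sum: t=1:−1/1 = -1/1
3j²(1 2 1; 0 0 0) = Δ·Π!·Σ² = 2/15  (sign +1)
sum: t=2:+1/4 = 1/4
3j²(1 2 1; -1 2 -1) = Δ·Π!·Σ² = 1/5  (sign +1)
combine: 4πI² = 45·2/15·1/5 = 6/5
take √, sign +1: I = 0.30901936

0.309019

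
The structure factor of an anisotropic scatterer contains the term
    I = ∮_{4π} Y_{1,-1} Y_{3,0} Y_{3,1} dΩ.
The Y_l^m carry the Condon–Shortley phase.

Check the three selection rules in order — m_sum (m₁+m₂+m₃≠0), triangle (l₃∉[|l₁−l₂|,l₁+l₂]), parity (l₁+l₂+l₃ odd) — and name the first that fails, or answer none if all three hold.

parity

azimuthal sum: -1 + 0 + 1 = 0  ✓
2 ≤ 3 ≤ 4 (triangle on l)  ✓
L = 1 + 3 + 3 = 7 (odd)  ✗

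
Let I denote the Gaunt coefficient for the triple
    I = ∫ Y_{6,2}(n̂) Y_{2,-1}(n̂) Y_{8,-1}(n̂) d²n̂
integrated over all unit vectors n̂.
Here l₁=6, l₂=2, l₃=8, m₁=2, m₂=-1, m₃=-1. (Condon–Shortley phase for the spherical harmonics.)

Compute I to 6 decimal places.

-0.150615

Rules hold: Σm=0, L=16 even, 4≤8≤8.
N = 13·5·17 = 1105
Δ = 0!·12!·4!/17! = 1/30940
Racah Σ t=0..0: t=0:+1/2073600 = 1/2073600
⇒ 3j(6 2 8; 0 0 0)² = 28/1105, sgn +1
Racah Σ t=0..0: t=0:+1/5806080 = 1/5806080
⇒ 3j(6 2 8; 2 -1 -1)² = 9/884, sgn -1
4πI² = N·(3j₀)²·(3jₘ)² = 63/221
I = -1·√(0.285068/4π) = -0.15061534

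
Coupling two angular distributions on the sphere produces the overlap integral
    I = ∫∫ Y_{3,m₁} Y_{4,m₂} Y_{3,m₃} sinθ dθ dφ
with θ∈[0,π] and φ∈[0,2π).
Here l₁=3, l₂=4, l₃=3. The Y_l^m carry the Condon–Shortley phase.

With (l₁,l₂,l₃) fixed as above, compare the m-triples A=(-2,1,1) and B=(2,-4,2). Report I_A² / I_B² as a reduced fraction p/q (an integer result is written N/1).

16/35

Shared (l₁,l₂,l₃)=(3,4,3): N and (l;000)² cancel in I_A²/I_B².
A: Δ = 4!·2!·4!/11! = 1/34650; Racah Σ t=3..4: t=3:−1/48 t=4:+1/144 = -1/72; ⇒ 3j(3 4 3; -2 1 1)² = 16/693, sgn -1
B: Δ = 4!·2!·4!/11! = 1/34650; Racah Σ t=0..0: t=0:+1/576 = 1/576; ⇒ 3j(3 4 3; 2 -4 2)² = 5/99, sgn -1
I_A²/I_B² = (16/693)/(5/99) = 16/35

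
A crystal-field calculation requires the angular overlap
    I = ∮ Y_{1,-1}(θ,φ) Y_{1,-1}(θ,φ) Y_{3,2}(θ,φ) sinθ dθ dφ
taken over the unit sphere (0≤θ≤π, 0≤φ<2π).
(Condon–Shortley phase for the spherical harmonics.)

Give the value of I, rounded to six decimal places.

0.000000

l₃=3 ∉ [0,2] — triangle fails ⇒ I = 0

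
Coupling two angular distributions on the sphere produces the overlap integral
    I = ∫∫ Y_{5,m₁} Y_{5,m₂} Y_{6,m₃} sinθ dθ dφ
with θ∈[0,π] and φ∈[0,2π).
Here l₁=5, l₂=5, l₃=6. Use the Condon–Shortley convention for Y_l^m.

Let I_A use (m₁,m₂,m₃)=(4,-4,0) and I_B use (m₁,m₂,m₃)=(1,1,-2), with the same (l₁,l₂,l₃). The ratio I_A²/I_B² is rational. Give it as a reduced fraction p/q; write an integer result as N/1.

48/35

Shared (l₁,l₂,l₃)=(5,5,6): N and (l;000)² cancel in I_A²/I_B².
A: Δ = 4!·6!·6!/17! = 1/28588560; Racah Σ t=0..1: t=0:+1/345600 t=1:−1/3110400 = 1/388800; ⇒ 3j(5 5 6; 4 -4 0)² = 192/12155, sgn +1
B: Δ = 4!·6!·6!/17! = 1/28588560; Racah Σ t=0..4: t=0:+1/829440 t=1:−1/25920 t=2:+1/9216 t=3:−1/25920 t=4:+1/829440 = 7/207360; ⇒ 3j(5 5 6; 1 1 -2)² = 28/2431, sgn +1
I_A²/I_B² = (192/12155)/(28/2431) = 48/35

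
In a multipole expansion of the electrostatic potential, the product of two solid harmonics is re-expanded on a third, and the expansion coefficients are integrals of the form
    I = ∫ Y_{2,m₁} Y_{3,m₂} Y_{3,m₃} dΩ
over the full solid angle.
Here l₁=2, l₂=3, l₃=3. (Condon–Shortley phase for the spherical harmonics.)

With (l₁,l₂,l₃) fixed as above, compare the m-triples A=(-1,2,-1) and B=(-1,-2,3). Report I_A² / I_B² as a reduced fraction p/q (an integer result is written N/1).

3/5

Same 2,3,3: normalisation and zero-m 3j drop out of the ratio.
A: Δ: 2! 2! 4! / 9! → 1/3780; sum: t=1:−1/48 t=2:+1/12 = 1/16; 3j²(2 3 3; -1 2 -1) = Δ·Π!·Σ² = 1/28  (sign +1)
B: Δ: 2! 2! 4! / 9! → 1/3780; sum: t=1:−1/48 = -1/48; 3j²(2 3 3; -1 -2 3) = Δ·Π!·Σ² = 5/84  (sign -1)
I_A²/I_B² = (1/28)/(5/84) = 3/5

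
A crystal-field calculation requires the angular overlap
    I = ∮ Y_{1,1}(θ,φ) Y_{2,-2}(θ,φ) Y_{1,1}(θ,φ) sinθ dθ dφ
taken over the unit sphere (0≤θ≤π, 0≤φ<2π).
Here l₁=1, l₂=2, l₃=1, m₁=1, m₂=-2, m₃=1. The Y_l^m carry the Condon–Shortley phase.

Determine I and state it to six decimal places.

0.309019

Rules hold: Σm=0, L=4 even, 1≤1≤3.
N = 3·5·3 = 45
Δ = 2!·0!·2!/5! = 1/30
Racah Σ t=1..1: t=1:−1/1 = -1/1
⇒ 3j(1 2 1; 0 0 0)² = 2/15, sgn +1
Racah Σ t=0..0: t=0:+1/4 = 1/4
⇒ 3j(1 2 1; 1 -2 1)² = 1/5, sgn +1
4πI² = N·(3j₀)²·(3jₘ)² = 6/5
I = +1·√(1.2/4π) = 0.30901936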